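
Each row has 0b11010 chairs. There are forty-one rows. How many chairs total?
Convert 0b11010 (binary) → 16 + 8 + 2 = 26 (decimal)
Convert forty-one (English words) → 41 (decimal)
Compute 26 × 41 = 1066
1066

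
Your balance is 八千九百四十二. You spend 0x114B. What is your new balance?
Convert 八千九百四十二 (Chinese numeral) → 8×1000 + 9×100 + 4×10 + 2 = 8942 (decimal)
Convert 0x114B (hexadecimal) → 1×4096 + 1×256 + 4×16 + 11 = 4427 (decimal)
Compute 8942 - 4427 = 4515
4515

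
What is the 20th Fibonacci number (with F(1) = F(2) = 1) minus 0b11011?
The 20th Fibonacci number (with F(1) = F(2) = 1) = 6765
Convert 0b11011 (binary) → 16 + 8 + 2 + 1 = 27 (decimal)
Compute 6765 - 27 = 6738
6738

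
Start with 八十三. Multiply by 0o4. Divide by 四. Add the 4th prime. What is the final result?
Convert 八十三 (Chinese numeral) → 8×10 + 3 = 83 (decimal)
Start: 83
Convert 0o4 (octal) → 4 (decimal)
83 × 4 = 332
Convert 四 (Chinese numeral) → 4 (decimal)
332 ÷ 4 = 83
Convert the 4th prime (prime index) → 7 (decimal)
83 + 7 = 90
90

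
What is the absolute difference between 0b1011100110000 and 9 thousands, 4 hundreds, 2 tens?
Convert 0b1011100110000 (binary) → 4096 + 1024 + 512 + 256 + 32 + 16 = 5936 (decimal)
Convert 9 thousands, 4 hundreds, 2 tens (place-value notation) → 9×1000 + 4×100 + 2×10 = 9420 (decimal)
Compute |5936 - 9420| = 3484
3484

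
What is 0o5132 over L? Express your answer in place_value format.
Convert 0o5132 (octal) → 5×512 + 1×64 + 3×8 + 2 = 2650 (decimal)
Convert L (Roman numeral) → 50 (decimal)
Compute 2650 ÷ 50 = 53
Convert 53 (decimal) → 53 = 5×10 + 3 → 5 tens, 3 ones (place-value notation)
5 tens, 3 ones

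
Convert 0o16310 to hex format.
Convert 0o16310 (octal) → 1×4096 + 6×512 + 3×64 + 1×8 = 7368 (decimal)
Convert 7368 (decimal) → 7368 = 1×4096 + 12×256 + 12×16 + 8 → 0x1CC8 (hexadecimal)
0x1CC8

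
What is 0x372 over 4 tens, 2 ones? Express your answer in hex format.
Convert 0x372 (hexadecimal) → 3×256 + 7×16 + 2 = 882 (decimal)
Convert 4 tens, 2 ones (place-value notation) → 4×10 + 2 = 42 (decimal)
Compute 882 ÷ 42 = 21
Convert 21 (decimal) → 21 = 1×16 + 5 → 0x15 (hexadecimal)
0x15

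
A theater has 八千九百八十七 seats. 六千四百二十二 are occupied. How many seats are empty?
Convert 八千九百八十七 (Chinese numeral) → 8×1000 + 9×100 + 8×10 + 7 = 8987 (decimal)
Convert 六千四百二十二 (Chinese numeral) → 6×1000 + 4×100 + 2×10 + 2 = 6422 (decimal)
Compute 8987 - 6422 = 2565
2565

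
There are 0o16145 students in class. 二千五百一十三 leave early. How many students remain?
Convert 0o16145 (octal) → 1×4096 + 6×512 + 1×64 + 4×8 + 5 = 7269 (decimal)
Convert 二千五百一十三 (Chinese numeral) → 2×1000 + 5×100 + 1×10 + 3 = 2513 (decimal)
Compute 7269 - 2513 = 4756
4756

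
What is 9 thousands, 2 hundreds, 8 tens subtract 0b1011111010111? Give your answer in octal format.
Convert 9 thousands, 2 hundreds, 8 tens (place-value notation) → 9×1000 + 2×100 + 8×10 = 9280 (decimal)
Convert 0b1011111010111 (binary) → 4096 + 1024 + 512 + 256 + 128 + 64 + 16 + 4 + 2 + 1 = 6103 (decimal)
Compute 9280 - 6103 = 3177
Convert 3177 (decimal) → 3177 = 6×512 + 1×64 + 5×8 + 1 → 0o6151 (octal)
0o6151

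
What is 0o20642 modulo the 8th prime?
Convert 0o20642 (octal) → 2×4096 + 6×64 + 4×8 + 2 = 8610 (decimal)
Convert the 8th prime (prime index) → 19 (decimal)
Compute 8610 mod 19 = 3
3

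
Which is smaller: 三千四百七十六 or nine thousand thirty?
Convert 三千四百七十六 (Chinese numeral) → 3×1000 + 4×100 + 7×10 + 6 = 3476 (decimal)
Convert nine thousand thirty (English words) → 9×1000 + 30 = 9030 (decimal)
Compare 3476 vs 9030: smaller = 3476
3476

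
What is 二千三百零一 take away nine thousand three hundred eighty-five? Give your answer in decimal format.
Convert 二千三百零一 (Chinese numeral) → 2×1000 + 3×100 + 1 = 2301 (decimal)
Convert nine thousand three hundred eighty-five (English words) → 9×1000 + 3×100 + 85 = 9385 (decimal)
Compute 2301 - 9385 = -7084
-7084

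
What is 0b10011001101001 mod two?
Convert 0b10011001101001 (binary) → 8192 + 1024 + 512 + 64 + 32 + 8 + 1 = 9833 (decimal)
Convert two (English words) → 2 (decimal)
Compute 9833 mod 2 = 1
1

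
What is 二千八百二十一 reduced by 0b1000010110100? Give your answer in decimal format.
Convert 二千八百二十一 (Chinese numeral) → 2×1000 + 8×100 + 2×10 + 1 = 2821 (decimal)
Convert 0b1000010110100 (binary) → 4096 + 128 + 32 + 16 + 4 = 4276 (decimal)
Compute 2821 - 4276 = -1455
-1455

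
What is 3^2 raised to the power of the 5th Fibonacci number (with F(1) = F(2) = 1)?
Convert 3^2 (power) → 9 (decimal)
Convert the 5th Fibonacci number (with F(1) = F(2) = 1) (Fibonacci index) → 1, 1, 2, 3, 5 → 5 (decimal)
Compute 9 ^ 5 = 59049
59049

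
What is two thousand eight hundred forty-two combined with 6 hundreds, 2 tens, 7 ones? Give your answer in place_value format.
Convert two thousand eight hundred forty-two (English words) → 2×1000 + 8×100 + 42 = 2842 (decimal)
Convert 6 hundreds, 2 tens, 7 ones (place-value notation) → 6×100 + 2×10 + 7 = 627 (decimal)
Compute 2842 + 627 = 3469
Convert 3469 (decimal) → 3469 = 3×1000 + 4×100 + 6×10 + 9 → 3 thousands, 4 hundreds, 6 tens, 9 ones (place-value notation)
3 thousands, 4 hundreds, 6 tens, 9 ones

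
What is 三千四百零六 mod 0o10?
Convert 三千四百零六 (Chinese numeral) → 3×1000 + 4×100 + 6 = 3406 (decimal)
Convert 0o10 (octal) → 1×8 = 8 (decimal)
Compute 3406 mod 8 = 6
6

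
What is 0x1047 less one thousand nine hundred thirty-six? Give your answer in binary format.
Convert 0x1047 (hexadecimal) → 1×4096 + 4×16 + 7 = 4167 (decimal)
Convert one thousand nine hundred thirty-six (English words) → 1×1000 + 9×100 + 36 = 1936 (decimal)
Compute 4167 - 1936 = 2231
Convert 2231 (decimal) → 2231 = 2048 + 128 + 32 + 16 + 4 + 2 + 1 → 0b100010110111 (binary)
0b100010110111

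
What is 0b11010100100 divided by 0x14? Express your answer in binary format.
Convert 0b11010100100 (binary) → 1024 + 512 + 128 + 32 + 4 = 1700 (decimal)
Convert 0x14 (hexadecimal) → 1×16 + 4 = 20 (decimal)
Compute 1700 ÷ 20 = 85
Convert 85 (decimal) → 85 = 64 + 16 + 4 + 1 → 0b1010101 (binary)
0b1010101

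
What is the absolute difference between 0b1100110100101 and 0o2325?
Convert 0b1100110100101 (binary) → 4096 + 2048 + 256 + 128 + 32 + 4 + 1 = 6565 (decimal)
Convert 0o2325 (octal) → 2×512 + 3×64 + 2×8 + 5 = 1237 (decimal)
Compute |6565 - 1237| = 5328
5328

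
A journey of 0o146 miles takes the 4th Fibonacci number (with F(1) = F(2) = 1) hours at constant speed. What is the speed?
Convert 0o146 (octal) → 1×64 + 4×8 + 6 = 102 (decimal)
Convert the 4th Fibonacci number (with F(1) = F(2) = 1) (Fibonacci index) → 1, 1, 2, 3 → 3 (decimal)
Compute 102 ÷ 3 = 34
34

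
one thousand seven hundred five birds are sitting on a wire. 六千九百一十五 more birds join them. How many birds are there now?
Convert one thousand seven hundred five (English words) → 1×1000 + 7×100 + 5 = 1705 (decimal)
Convert 六千九百一十五 (Chinese numeral) → 6×1000 + 9×100 + 1×10 + 5 = 6915 (decimal)
Compute 1705 + 6915 = 8620
8620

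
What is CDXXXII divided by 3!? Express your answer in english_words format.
Convert CDXXXII (Roman numeral) → 400 + 10 + 10 + 10 + 1 + 1 = 432 (decimal)
Convert 3! (factorial) → 6 (decimal)
Compute 432 ÷ 6 = 72
Convert 72 (decimal) → seventy-two (English words)
seventy-two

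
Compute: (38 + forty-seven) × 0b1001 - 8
Convert forty-seven (English words) → 47 (decimal)
Convert 0b1001 (binary) → 8 + 1 = 9 (decimal)
Expression in decimal: (38 + 47) × 9 - 8
Parentheses first: 38 + 47 = 85
Multiply: 85 × 9 = 765
Subtract: 765 - 8 = 757
757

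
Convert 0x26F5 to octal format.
Convert 0x26F5 (hexadecimal) → 2×4096 + 6×256 + 15×16 + 5 = 9973 (decimal)
Convert 9973 (decimal) → 9973 = 2×4096 + 3×512 + 3×64 + 6×8 + 5 → 0o23365 (octal)
0o23365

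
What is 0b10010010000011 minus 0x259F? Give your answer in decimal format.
Convert 0b10010010000011 (binary) → 8192 + 1024 + 128 + 2 + 1 = 9347 (decimal)
Convert 0x259F (hexadecimal) → 2×4096 + 5×256 + 9×16 + 15 = 9631 (decimal)
Compute 9347 - 9631 = -284
-284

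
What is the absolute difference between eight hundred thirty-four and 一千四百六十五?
Convert eight hundred thirty-four (English words) → 8×100 + 34 = 834 (decimal)
Convert 一千四百六十五 (Chinese numeral) → 1×1000 + 4×100 + 6×10 + 5 = 1465 (decimal)
Compute |834 - 1465| = 631
631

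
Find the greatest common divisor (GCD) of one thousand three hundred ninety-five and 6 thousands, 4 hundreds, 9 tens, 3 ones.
Convert one thousand three hundred ninety-five (English words) → 1×1000 + 3×100 + 95 = 1395 (decimal)
Convert 6 thousands, 4 hundreds, 9 tens, 3 ones (place-value notation) → 6×1000 + 4×100 + 9×10 + 3 = 6493 (decimal)
Compute gcd(1395, 6493) = 1
1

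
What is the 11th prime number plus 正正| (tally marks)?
The 11th prime number = 31
Convert 正正| (tally marks) → 5 + 5 + 1 = 11 (decimal)
Compute 31 + 11 = 42
42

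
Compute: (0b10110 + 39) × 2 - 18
Convert 0b10110 (binary) → 16 + 4 + 2 = 22 (decimal)
Expression in decimal: (22 + 39) × 2 - 18
Parentheses first: 22 + 39 = 61
Multiply: 61 × 2 = 122
Subtract: 122 - 18 = 104
104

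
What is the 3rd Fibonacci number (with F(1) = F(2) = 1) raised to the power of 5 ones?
Convert the 3rd Fibonacci number (with F(1) = F(2) = 1) (Fibonacci index) → 1, 1, 2 → 2 (decimal)
Convert 5 ones (place-value notation) → 5 (decimal)
Compute 2 ^ 5 = 32
32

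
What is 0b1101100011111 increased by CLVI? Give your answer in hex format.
Convert 0b1101100011111 (binary) → 4096 + 2048 + 512 + 256 + 16 + 8 + 4 + 2 + 1 = 6943 (decimal)
Convert CLVI (Roman numeral) → 100 + 50 + 5 + 1 = 156 (decimal)
Compute 6943 + 156 = 7099
Convert 7099 (decimal) → 7099 = 1×4096 + 11×256 + 11×16 + 11 → 0x1BBB (hexadecimal)
0x1BBB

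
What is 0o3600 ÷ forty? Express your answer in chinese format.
Convert 0o3600 (octal) → 3×512 + 6×64 = 1920 (decimal)
Convert forty (English words) → 40 (decimal)
Compute 1920 ÷ 40 = 48
Convert 48 (decimal) → 48 = 4×10 + 8 → 四十八 (Chinese numeral)
四十八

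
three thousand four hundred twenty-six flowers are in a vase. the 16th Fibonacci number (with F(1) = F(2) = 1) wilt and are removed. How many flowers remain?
Convert three thousand four hundred twenty-six (English words) → 3×1000 + 4×100 + 26 = 3426 (decimal)
Convert the 16th Fibonacci number (with F(1) = F(2) = 1) (Fibonacci index) → 987 (decimal)
Compute 3426 - 987 = 2439
2439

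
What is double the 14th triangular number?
The 14th triangular number = 14×15/2 = 105
Compute 105 × 2 = 210
210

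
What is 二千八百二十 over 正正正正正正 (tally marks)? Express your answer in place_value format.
Convert 二千八百二十 (Chinese numeral) → 2×1000 + 8×100 + 2×10 = 2820 (decimal)
Convert 正正正正正正 (tally marks) → 5 + 5 + 5 + 5 + 5 + 5 = 30 (decimal)
Compute 2820 ÷ 30 = 94
Convert 94 (decimal) → 94 = 9×10 + 4 → 9 tens, 4 ones (place-value notation)
9 tens, 4 ones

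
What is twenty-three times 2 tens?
Convert twenty-three (English words) → 23 (decimal)
Convert 2 tens (place-value notation) → 2×10 = 20 (decimal)
Compute 23 × 20 = 460
460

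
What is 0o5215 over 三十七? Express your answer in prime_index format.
Convert 0o5215 (octal) → 5×512 + 2×64 + 1×8 + 5 = 2701 (decimal)
Convert 三十七 (Chinese numeral) → 3×10 + 7 = 37 (decimal)
Compute 2701 ÷ 37 = 73
Convert 73 (decimal) → the 21st prime (prime index)
the 21st prime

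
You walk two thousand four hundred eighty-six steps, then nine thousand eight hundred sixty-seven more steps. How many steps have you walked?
Convert two thousand four hundred eighty-six (English words) → 2×1000 + 4×100 + 86 = 2486 (decimal)
Convert nine thousand eight hundred sixty-seven (English words) → 9×1000 + 8×100 + 67 = 9867 (decimal)
Compute 2486 + 9867 = 12353
12353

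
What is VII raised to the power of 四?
Convert VII (Roman numeral) → 5 + 1 + 1 = 7 (decimal)
Convert 四 (Chinese numeral) → 4 (decimal)
Compute 7 ^ 4 = 2401
2401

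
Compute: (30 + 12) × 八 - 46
Convert 八 (Chinese numeral) → 8 (decimal)
Expression in decimal: (30 + 12) × 8 - 46
Parentheses first: 30 + 12 = 42
Multiply: 42 × 8 = 336
Subtract: 336 - 46 = 290
290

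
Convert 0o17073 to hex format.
Convert 0o17073 (octal) → 1×4096 + 7×512 + 7×8 + 3 = 7739 (decimal)
Convert 7739 (decimal) → 7739 = 1×4096 + 14×256 + 3×16 + 11 → 0x1E3B (hexadecimal)
0x1E3B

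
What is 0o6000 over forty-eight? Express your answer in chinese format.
Convert 0o6000 (octal) → 6×512 = 3072 (decimal)
Convert forty-eight (English words) → 48 (decimal)
Compute 3072 ÷ 48 = 64
Convert 64 (decimal) → 64 = 6×10 + 4 → 六十四 (Chinese numeral)
六十四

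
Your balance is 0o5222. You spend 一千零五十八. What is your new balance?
Convert 0o5222 (octal) → 5×512 + 2×64 + 2×8 + 2 = 2706 (decimal)
Convert 一千零五十八 (Chinese numeral) → 1×1000 + 5×10 + 8 = 1058 (decimal)
Compute 2706 - 1058 = 1648
1648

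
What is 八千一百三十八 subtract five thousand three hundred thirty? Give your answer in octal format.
Convert 八千一百三十八 (Chinese numeral) → 8×1000 + 1×100 + 3×10 + 8 = 8138 (decimal)
Convert five thousand three hundred thirty (English words) → 5×1000 + 3×100 + 30 = 5330 (decimal)
Compute 8138 - 5330 = 2808
Convert 2808 (decimal) → 2808 = 5×512 + 3×64 + 7×8 → 0o5370 (octal)
0o5370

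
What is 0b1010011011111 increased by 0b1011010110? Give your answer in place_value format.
Convert 0b1010011011111 (binary) → 4096 + 1024 + 128 + 64 + 16 + 8 + 4 + 2 + 1 = 5343 (decimal)
Convert 0b1011010110 (binary) → 512 + 128 + 64 + 16 + 4 + 2 = 726 (decimal)
Compute 5343 + 726 = 6069
Convert 6069 (decimal) → 6069 = 6×1000 + 6×10 + 9 → 6 thousands, 6 tens, 9 ones (place-value notation)
6 thousands, 6 tens, 9 ones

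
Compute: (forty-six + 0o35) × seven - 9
Convert forty-six (English words) → 46 (decimal)
Convert 0o35 (octal) → 3×8 + 5 = 29 (decimal)
Convert seven (English words) → 7 (decimal)
Expression in decimal: (46 + 29) × 7 - 9
Parentheses first: 46 + 29 = 75
Multiply: 75 × 7 = 525
Subtract: 525 - 9 = 516
516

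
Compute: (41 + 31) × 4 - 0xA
Convert 0xA (hexadecimal) → 10 (decimal)
Expression in decimal: (41 + 31) × 4 - 10
Parentheses first: 41 + 31 = 72
Multiply: 72 × 4 = 288
Subtract: 288 - 10 = 278
278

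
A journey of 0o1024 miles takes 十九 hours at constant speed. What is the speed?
Convert 0o1024 (octal) → 1×512 + 2×8 + 4 = 532 (decimal)
Convert 十九 (Chinese numeral) → 1×10 + 9 = 19 (decimal)
Compute 532 ÷ 19 = 28
28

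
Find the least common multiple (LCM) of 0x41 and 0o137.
Convert 0x41 (hexadecimal) → 4×16 + 1 = 65 (decimal)
Convert 0o137 (octal) → 1×64 + 3×8 + 7 = 95 (decimal)
Compute lcm(65, 95) = 1235
1235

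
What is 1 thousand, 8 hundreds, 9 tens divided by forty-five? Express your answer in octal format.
Convert 1 thousand, 8 hundreds, 9 tens (place-value notation) → 1×1000 + 8×100 + 9×10 = 1890 (decimal)
Convert forty-five (English words) → 45 (decimal)
Compute 1890 ÷ 45 = 42
Convert 42 (decimal) → 42 = 5×8 + 2 → 0o52 (octal)
0o52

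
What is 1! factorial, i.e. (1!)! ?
Convert 1! (factorial) → 1 (decimal)
Compute 1! = 1
1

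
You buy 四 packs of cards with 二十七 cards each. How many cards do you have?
Convert 二十七 (Chinese numeral) → 2×10 + 7 = 27 (decimal)
Convert 四 (Chinese numeral) → 4 (decimal)
Compute 27 × 4 = 108
108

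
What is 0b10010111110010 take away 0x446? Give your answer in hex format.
Convert 0b10010111110010 (binary) → 8192 + 1024 + 256 + 128 + 64 + 32 + 16 + 2 = 9714 (decimal)
Convert 0x446 (hexadecimal) → 4×256 + 4×16 + 6 = 1094 (decimal)
Compute 9714 - 1094 = 8620
Convert 8620 (decimal) → 8620 = 2×4096 + 1×256 + 10×16 + 12 → 0x21AC (hexadecimal)
0x21AC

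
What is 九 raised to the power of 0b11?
Convert 九 (Chinese numeral) → 9 (decimal)
Convert 0b11 (binary) → 2 + 1 = 3 (decimal)
Compute 9 ^ 3 = 729
729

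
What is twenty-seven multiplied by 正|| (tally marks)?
Convert twenty-seven (English words) → 27 (decimal)
Convert 正|| (tally marks) → 5 + 2 = 7 (decimal)
Compute 27 × 7 = 189
189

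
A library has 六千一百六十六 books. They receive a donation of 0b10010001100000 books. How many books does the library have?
Convert 六千一百六十六 (Chinese numeral) → 6×1000 + 1×100 + 6×10 + 6 = 6166 (decimal)
Convert 0b10010001100000 (binary) → 8192 + 1024 + 64 + 32 = 9312 (decimal)
Compute 6166 + 9312 = 15478
15478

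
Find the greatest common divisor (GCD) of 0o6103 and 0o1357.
Convert 0o6103 (octal) → 6×512 + 1×64 + 3 = 3139 (decimal)
Convert 0o1357 (octal) → 1×512 + 3×64 + 5×8 + 7 = 751 (decimal)
Compute gcd(3139, 751) = 1
1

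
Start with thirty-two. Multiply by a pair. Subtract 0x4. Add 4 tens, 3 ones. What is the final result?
Convert thirty-two (English words) → 32 (decimal)
Start: 32
Convert a pair (colloquial) → 2 (decimal)
32 × 2 = 64
Convert 0x4 (hexadecimal) → 4 (decimal)
64 - 4 = 60
Convert 4 tens, 3 ones (place-value notation) → 4×10 + 3 = 43 (decimal)
60 + 43 = 103
103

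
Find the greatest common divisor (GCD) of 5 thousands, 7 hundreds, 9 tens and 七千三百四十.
Convert 5 thousands, 7 hundreds, 9 tens (place-value notation) → 5×1000 + 7×100 + 9×10 = 5790 (decimal)
Convert 七千三百四十 (Chinese numeral) → 7×1000 + 3×100 + 4×10 = 7340 (decimal)
Compute gcd(5790, 7340) = 10
10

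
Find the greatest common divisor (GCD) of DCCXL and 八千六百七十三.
Convert DCCXL (Roman numeral) → 500 + 100 + 100 + 40 = 740 (decimal)
Convert 八千六百七十三 (Chinese numeral) → 8×1000 + 6×100 + 7×10 + 3 = 8673 (decimal)
Compute gcd(740, 8673) = 1
1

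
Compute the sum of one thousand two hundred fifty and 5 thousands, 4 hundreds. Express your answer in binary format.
Convert one thousand two hundred fifty (English words) → 1×1000 + 2×100 + 50 = 1250 (decimal)
Convert 5 thousands, 4 hundreds (place-value notation) → 5×1000 + 4×100 = 5400 (decimal)
Compute 1250 + 5400 = 6650
Convert 6650 (decimal) → 6650 = 4096 + 2048 + 256 + 128 + 64 + 32 + 16 + 8 + 2 → 0b1100111111010 (binary)
0b1100111111010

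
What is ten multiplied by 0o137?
Convert ten (English words) → 10 (decimal)
Convert 0o137 (octal) → 1×64 + 3×8 + 7 = 95 (decimal)
Compute 10 × 95 = 950
950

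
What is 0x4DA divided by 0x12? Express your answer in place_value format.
Convert 0x4DA (hexadecimal) → 4×256 + 13×16 + 10 = 1242 (decimal)
Convert 0x12 (hexadecimal) → 1×16 + 2 = 18 (decimal)
Compute 1242 ÷ 18 = 69
Convert 69 (decimal) → 69 = 6×10 + 9 → 6 tens, 9 ones (place-value notation)
6 tens, 9 ones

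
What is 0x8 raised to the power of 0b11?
Convert 0x8 (hexadecimal) → 8 (decimal)
Convert 0b11 (binary) → 2 + 1 = 3 (decimal)
Compute 8 ^ 3 = 512
512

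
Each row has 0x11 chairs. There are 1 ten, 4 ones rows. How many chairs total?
Convert 0x11 (hexadecimal) → 1×16 + 1 = 17 (decimal)
Convert 1 ten, 4 ones (place-value notation) → 1×10 + 4 = 14 (decimal)
Compute 17 × 14 = 238
238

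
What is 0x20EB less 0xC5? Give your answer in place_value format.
Convert 0x20EB (hexadecimal) → 2×4096 + 14×16 + 11 = 8427 (decimal)
Convert 0xC5 (hexadecimal) → 12×16 + 5 = 197 (decimal)
Compute 8427 - 197 = 8230
Convert 8230 (decimal) → 8230 = 8×1000 + 2×100 + 3×10 → 8 thousands, 2 hundreds, 3 tens (place-value notation)
8 thousands, 2 hundreds, 3 tens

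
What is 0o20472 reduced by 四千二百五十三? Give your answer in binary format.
Convert 0o20472 (octal) → 2×4096 + 4×64 + 7×8 + 2 = 8506 (decimal)
Convert 四千二百五十三 (Chinese numeral) → 4×1000 + 2×100 + 5×10 + 3 = 4253 (decimal)
Compute 8506 - 4253 = 4253
Convert 4253 (decimal) → 4253 = 4096 + 128 + 16 + 8 + 4 + 1 → 0b1000010011101 (binary)
0b1000010011101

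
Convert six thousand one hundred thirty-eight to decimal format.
Convert six thousand one hundred thirty-eight (English words) → 6×1000 + 1×100 + 38 = 6138 (decimal)
6138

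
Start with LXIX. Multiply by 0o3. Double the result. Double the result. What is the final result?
Convert LXIX (Roman numeral) → 50 + 10 + 9 = 69 (decimal)
Start: 69
Convert 0o3 (octal) → 3 (decimal)
69 × 3 = 207
207 × 2 = 414
414 × 2 = 828
828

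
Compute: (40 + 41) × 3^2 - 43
Convert 3^2 (power) → 9 (decimal)
Expression in decimal: (40 + 41) × 9 - 43
Parentheses first: 40 + 41 = 81
Multiply: 81 × 9 = 729
Subtract: 729 - 43 = 686
686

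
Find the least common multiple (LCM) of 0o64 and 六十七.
Convert 0o64 (octal) → 6×8 + 4 = 52 (decimal)
Convert 六十七 (Chinese numeral) → 6×10 + 7 = 67 (decimal)
Compute lcm(52, 67) = 3484
3484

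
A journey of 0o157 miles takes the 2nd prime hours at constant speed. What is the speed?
Convert 0o157 (octal) → 1×64 + 5×8 + 7 = 111 (decimal)
Convert the 2nd prime (prime index) → 3 (decimal)
Compute 111 ÷ 3 = 37
37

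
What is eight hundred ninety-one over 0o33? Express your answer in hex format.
Convert eight hundred ninety-one (English words) → 8×100 + 91 = 891 (decimal)
Convert 0o33 (octal) → 3×8 + 3 = 27 (decimal)
Compute 891 ÷ 27 = 33
Convert 33 (decimal) → 33 = 2×16 + 1 → 0x21 (hexadecimal)
0x21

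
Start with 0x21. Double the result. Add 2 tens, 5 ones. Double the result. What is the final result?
Convert 0x21 (hexadecimal) → 2×16 + 1 = 33 (decimal)
Start: 33
33 × 2 = 66
Convert 2 tens, 5 ones (place-value notation) → 2×10 + 5 = 25 (decimal)
66 + 25 = 91
91 × 2 = 182
182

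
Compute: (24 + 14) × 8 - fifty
Convert fifty (English words) → 50 (decimal)
Expression in decimal: (24 + 14) × 8 - 50
Parentheses first: 24 + 14 = 38
Multiply: 38 × 8 = 304
Subtract: 304 - 50 = 254
254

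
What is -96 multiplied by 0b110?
Convert 0b110 (binary) → 4 + 2 = 6 (decimal)
Compute -96 × 6 = -576
-576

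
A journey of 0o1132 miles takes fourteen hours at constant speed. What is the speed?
Convert 0o1132 (octal) → 1×512 + 1×64 + 3×8 + 2 = 602 (decimal)
Convert fourteen (English words) → 14 (decimal)
Compute 602 ÷ 14 = 43
43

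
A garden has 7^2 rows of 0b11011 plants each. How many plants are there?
Convert 0b11011 (binary) → 16 + 8 + 2 + 1 = 27 (decimal)
Convert 7^2 (power) → 49 (decimal)
Compute 27 × 49 = 1323
1323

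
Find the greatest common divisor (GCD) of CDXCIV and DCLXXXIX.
Convert CDXCIV (Roman numeral) → 400 + 90 + 4 = 494 (decimal)
Convert DCLXXXIX (Roman numeral) → 500 + 100 + 50 + 10 + 10 + 10 + 9 = 689 (decimal)
Compute gcd(494, 689) = 13
13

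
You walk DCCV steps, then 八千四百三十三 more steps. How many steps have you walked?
Convert DCCV (Roman numeral) → 500 + 100 + 100 + 5 = 705 (decimal)
Convert 八千四百三十三 (Chinese numeral) → 8×1000 + 4×100 + 3×10 + 3 = 8433 (decimal)
Compute 705 + 8433 = 9138
9138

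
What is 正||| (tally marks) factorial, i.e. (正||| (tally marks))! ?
Convert 正||| (tally marks) → 5 + 3 = 8 (decimal)
Compute 8! = 40320
40320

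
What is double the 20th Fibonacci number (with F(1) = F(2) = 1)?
The 20th Fibonacci number (with F(1) = F(2) = 1) = 6765
Compute 6765 × 2 = 13530
13530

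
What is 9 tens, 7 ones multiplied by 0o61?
Convert 9 tens, 7 ones (place-value notation) → 9×10 + 7 = 97 (decimal)
Convert 0o61 (octal) → 6×8 + 1 = 49 (decimal)
Compute 97 × 49 = 4753
4753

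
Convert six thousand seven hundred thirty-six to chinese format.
Convert six thousand seven hundred thirty-six (English words) → 6×1000 + 7×100 + 36 = 6736 (decimal)
Convert 6736 (decimal) → 6736 = 6×1000 + 7×100 + 3×10 + 6 → 六千七百三十六 (Chinese numeral)
六千七百三十六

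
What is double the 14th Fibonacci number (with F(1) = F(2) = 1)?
The 14th Fibonacci number (with F(1) = F(2) = 1): 1, 1, 2, 3, 5, 8, 13, 21, 34, 55, 89, 144, 233, 377 → 377
Compute 377 × 2 = 754
754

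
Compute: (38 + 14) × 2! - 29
Convert 2! (factorial) → 2 (decimal)
Expression in decimal: (38 + 14) × 2 - 29
Parentheses first: 38 + 14 = 52
Multiply: 52 × 2 = 104
Subtract: 104 - 29 = 75
75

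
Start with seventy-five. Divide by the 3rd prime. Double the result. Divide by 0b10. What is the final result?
Convert seventy-five (English words) → 75 (decimal)
Start: 75
Convert the 3rd prime (prime index) → 5 (decimal)
75 ÷ 5 = 15
15 × 2 = 30
Convert 0b10 (binary) → 2 (decimal)
30 ÷ 2 = 15
15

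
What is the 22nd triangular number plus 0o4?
The 22nd triangular number = 22×23/2 = 253
Convert 0o4 (octal) → 4 (decimal)
Compute 253 + 4 = 257
257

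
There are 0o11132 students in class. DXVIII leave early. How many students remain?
Convert 0o11132 (octal) → 1×4096 + 1×512 + 1×64 + 3×8 + 2 = 4698 (decimal)
Convert DXVIII (Roman numeral) → 500 + 10 + 5 + 1 + 1 + 1 = 518 (decimal)
Compute 4698 - 518 = 4180
4180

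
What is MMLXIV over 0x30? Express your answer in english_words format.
Convert MMLXIV (Roman numeral) → 1000 + 1000 + 50 + 10 + 4 = 2064 (decimal)
Convert 0x30 (hexadecimal) → 3×16 = 48 (decimal)
Compute 2064 ÷ 48 = 43
Convert 43 (decimal) → forty-three (English words)
forty-three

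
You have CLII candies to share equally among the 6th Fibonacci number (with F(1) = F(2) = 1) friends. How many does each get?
Convert CLII (Roman numeral) → 100 + 50 + 1 + 1 = 152 (decimal)
Convert the 6th Fibonacci number (with F(1) = F(2) = 1) (Fibonacci index) → 1, 1, 2, 3, 5, 8 → 8 (decimal)
Compute 152 ÷ 8 = 19
19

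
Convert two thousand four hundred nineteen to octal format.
Convert two thousand four hundred nineteen (English words) → 2×1000 + 4×100 + 19 = 2419 (decimal)
Convert 2419 (decimal) → 2419 = 4×512 + 5×64 + 6×8 + 3 → 0o4563 (octal)
0o4563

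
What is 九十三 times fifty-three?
Convert 九十三 (Chinese numeral) → 9×10 + 3 = 93 (decimal)
Convert fifty-three (English words) → 53 (decimal)
Compute 93 × 53 = 4929
4929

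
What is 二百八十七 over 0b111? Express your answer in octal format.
Convert 二百八十七 (Chinese numeral) → 2×100 + 8×10 + 7 = 287 (decimal)
Convert 0b111 (binary) → 4 + 2 + 1 = 7 (decimal)
Compute 287 ÷ 7 = 41
Convert 41 (decimal) → 41 = 5×8 + 1 → 0o51 (octal)
0o51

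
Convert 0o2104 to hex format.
Convert 0o2104 (octal) → 2×512 + 1×64 + 4 = 1092 (decimal)
Convert 1092 (decimal) → 1092 = 4×256 + 4×16 + 4 → 0x444 (hexadecimal)
0x444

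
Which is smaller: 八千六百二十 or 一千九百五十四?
Convert 八千六百二十 (Chinese numeral) → 8×1000 + 6×100 + 2×10 = 8620 (decimal)
Convert 一千九百五十四 (Chinese numeral) → 1×1000 + 9×100 + 5×10 + 4 = 1954 (decimal)
Compare 8620 vs 1954: smaller = 1954
1954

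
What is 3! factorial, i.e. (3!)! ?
Convert 3! (factorial) → 6 (decimal)
Compute 6! = 720
720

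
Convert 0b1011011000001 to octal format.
Convert 0b1011011000001 (binary) → 4096 + 1024 + 512 + 128 + 64 + 1 = 5825 (decimal)
Convert 5825 (decimal) → 5825 = 1×4096 + 3×512 + 3×64 + 1 → 0o13301 (octal)
0o13301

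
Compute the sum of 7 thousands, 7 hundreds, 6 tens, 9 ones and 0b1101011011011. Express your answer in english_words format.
Convert 7 thousands, 7 hundreds, 6 tens, 9 ones (place-value notation) → 7×1000 + 7×100 + 6×10 + 9 = 7769 (decimal)
Convert 0b1101011011011 (binary) → 4096 + 2048 + 512 + 128 + 64 + 16 + 8 + 2 + 1 = 6875 (decimal)
Compute 7769 + 6875 = 14644
Convert 14644 (decimal) → 14644 = 14×1000 + 6×100 + 44 → fourteen thousand six hundred forty-four (English words)
fourteen thousand six hundred forty-four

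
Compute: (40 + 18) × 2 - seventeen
Convert seventeen (English words) → 17 (decimal)
Expression in decimal: (40 + 18) × 2 - 17
Parentheses first: 40 + 18 = 58
Multiply: 58 × 2 = 116
Subtract: 116 - 17 = 99
99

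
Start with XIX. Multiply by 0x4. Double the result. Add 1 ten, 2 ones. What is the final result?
Convert XIX (Roman numeral) → 10 + 9 = 19 (decimal)
Start: 19
Convert 0x4 (hexadecimal) → 4 (decimal)
19 × 4 = 76
76 × 2 = 152
Convert 1 ten, 2 ones (place-value notation) → 1×10 + 2 = 12 (decimal)
152 + 12 = 164
164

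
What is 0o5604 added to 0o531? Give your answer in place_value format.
Convert 0o5604 (octal) → 5×512 + 6×64 + 4 = 2948 (decimal)
Convert 0o531 (octal) → 5×64 + 3×8 + 1 = 345 (decimal)
Compute 2948 + 345 = 3293
Convert 3293 (decimal) → 3293 = 3×1000 + 2×100 + 9×10 + 3 → 3 thousands, 2 hundreds, 9 tens, 3 ones (place-value notation)
3 thousands, 2 hundreds, 9 tens, 3 ones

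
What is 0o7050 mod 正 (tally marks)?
Convert 0o7050 (octal) → 7×512 + 5×8 = 3624 (decimal)
Convert 正 (tally marks) → 5 (decimal)
Compute 3624 mod 5 = 4
4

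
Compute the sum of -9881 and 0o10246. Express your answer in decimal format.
Convert 0o10246 (octal) → 1×4096 + 2×64 + 4×8 + 6 = 4262 (decimal)
Compute -9881 + 4262 = -5619
-5619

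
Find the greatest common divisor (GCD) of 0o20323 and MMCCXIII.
Convert 0o20323 (octal) → 2×4096 + 3×64 + 2×8 + 3 = 8403 (decimal)
Convert MMCCXIII (Roman numeral) → 1000 + 1000 + 100 + 100 + 10 + 1 + 1 + 1 = 2213 (decimal)
Compute gcd(8403, 2213) = 1
1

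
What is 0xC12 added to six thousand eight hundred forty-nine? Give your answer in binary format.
Convert 0xC12 (hexadecimal) → 12×256 + 1×16 + 2 = 3090 (decimal)
Convert six thousand eight hundred forty-nine (English words) → 6×1000 + 8×100 + 49 = 6849 (decimal)
Compute 3090 + 6849 = 9939
Convert 9939 (decimal) → 9939 = 8192 + 1024 + 512 + 128 + 64 + 16 + 2 + 1 → 0b10011011010011 (binary)
0b10011011010011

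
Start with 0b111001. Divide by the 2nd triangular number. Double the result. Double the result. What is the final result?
Convert 0b111001 (binary) → 32 + 16 + 8 + 1 = 57 (decimal)
Start: 57
Convert the 2nd triangular number (triangular index) → 2×3/2 = 3 (decimal)
57 ÷ 3 = 19
19 × 2 = 38
38 × 2 = 76
76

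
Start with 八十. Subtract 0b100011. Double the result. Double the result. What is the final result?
Convert 八十 (Chinese numeral) → 8×10 = 80 (decimal)
Start: 80
Convert 0b100011 (binary) → 32 + 2 + 1 = 35 (decimal)
80 - 35 = 45
45 × 2 = 90
90 × 2 = 180
180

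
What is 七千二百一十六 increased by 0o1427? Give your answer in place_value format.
Convert 七千二百一十六 (Chinese numeral) → 7×1000 + 2×100 + 1×10 + 6 = 7216 (decimal)
Convert 0o1427 (octal) → 1×512 + 4×64 + 2×8 + 7 = 791 (decimal)
Compute 7216 + 791 = 8007
Convert 8007 (decimal) → 8007 = 8×1000 + 7 → 8 thousands, 7 ones (place-value notation)
8 thousands, 7 ones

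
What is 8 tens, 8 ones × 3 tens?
Convert 8 tens, 8 ones (place-value notation) → 8×10 + 8 = 88 (decimal)
Convert 3 tens (place-value notation) → 3×10 = 30 (decimal)
Compute 88 × 30 = 2640
2640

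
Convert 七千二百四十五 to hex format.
Convert 七千二百四十五 (Chinese numeral) → 7×1000 + 2×100 + 4×10 + 5 = 7245 (decimal)
Convert 7245 (decimal) → 7245 = 1×4096 + 12×256 + 4×16 + 13 → 0x1C4D (hexadecimal)
0x1C4D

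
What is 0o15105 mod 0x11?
Convert 0o15105 (octal) → 1×4096 + 5×512 + 1×64 + 5 = 6725 (decimal)
Convert 0x11 (hexadecimal) → 1×16 + 1 = 17 (decimal)
Compute 6725 mod 17 = 10
10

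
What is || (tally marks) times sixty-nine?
Convert || (tally marks) → 2 (decimal)
Convert sixty-nine (English words) → 69 (decimal)
Compute 2 × 69 = 138
138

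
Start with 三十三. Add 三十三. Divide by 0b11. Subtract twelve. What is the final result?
Convert 三十三 (Chinese numeral) → 3×10 + 3 = 33 (decimal)
Start: 33
Convert 三十三 (Chinese numeral) → 3×10 + 3 = 33 (decimal)
33 + 33 = 66
Convert 0b11 (binary) → 2 + 1 = 3 (decimal)
66 ÷ 3 = 22
Convert twelve (English words) → 12 (decimal)
22 - 12 = 10
10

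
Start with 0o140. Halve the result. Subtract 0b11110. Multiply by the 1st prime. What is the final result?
Convert 0o140 (octal) → 1×64 + 4×8 = 96 (decimal)
Start: 96
96 ÷ 2 = 48
Convert 0b11110 (binary) → 16 + 8 + 4 + 2 = 30 (decimal)
48 - 30 = 18
Convert the 1st prime (prime index) → 2 (decimal)
18 × 2 = 36
36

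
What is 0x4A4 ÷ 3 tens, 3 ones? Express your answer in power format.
Convert 0x4A4 (hexadecimal) → 4×256 + 10×16 + 4 = 1188 (decimal)
Convert 3 tens, 3 ones (place-value notation) → 3×10 + 3 = 33 (decimal)
Compute 1188 ÷ 33 = 36
Convert 36 (decimal) → 6^2 (power)
6^2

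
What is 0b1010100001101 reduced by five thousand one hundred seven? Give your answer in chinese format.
Convert 0b1010100001101 (binary) → 4096 + 1024 + 256 + 8 + 4 + 1 = 5389 (decimal)
Convert five thousand one hundred seven (English words) → 5×1000 + 1×100 + 7 = 5107 (decimal)
Compute 5389 - 5107 = 282
Convert 282 (decimal) → 282 = 2×100 + 8×10 + 2 → 二百八十二 (Chinese numeral)
二百八十二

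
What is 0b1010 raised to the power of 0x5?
Convert 0b1010 (binary) → 8 + 2 = 10 (decimal)
Convert 0x5 (hexadecimal) → 5 (decimal)
Compute 10 ^ 5 = 100000
100000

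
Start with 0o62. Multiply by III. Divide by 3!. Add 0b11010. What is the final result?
Convert 0o62 (octal) → 6×8 + 2 = 50 (decimal)
Start: 50
Convert III (Roman numeral) → 1 + 1 + 1 = 3 (decimal)
50 × 3 = 150
Convert 3! (factorial) → 6 (decimal)
150 ÷ 6 = 25
Convert 0b11010 (binary) → 16 + 8 + 2 = 26 (decimal)
25 + 26 = 51
51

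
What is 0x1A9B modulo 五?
Convert 0x1A9B (hexadecimal) → 1×4096 + 10×256 + 9×16 + 11 = 6811 (decimal)
Convert 五 (Chinese numeral) → 5 (decimal)
Compute 6811 mod 5 = 1
1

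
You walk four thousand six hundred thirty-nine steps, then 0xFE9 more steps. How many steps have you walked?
Convert four thousand six hundred thirty-nine (English words) → 4×1000 + 6×100 + 39 = 4639 (decimal)
Convert 0xFE9 (hexadecimal) → 15×256 + 14×16 + 9 = 4073 (decimal)
Compute 4639 + 4073 = 8712
8712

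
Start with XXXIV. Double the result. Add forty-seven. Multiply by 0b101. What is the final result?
Convert XXXIV (Roman numeral) → 10 + 10 + 10 + 4 = 34 (decimal)
Start: 34
34 × 2 = 68
Convert forty-seven (English words) → 47 (decimal)
68 + 47 = 115
Convert 0b101 (binary) → 4 + 1 = 5 (decimal)
115 × 5 = 575
575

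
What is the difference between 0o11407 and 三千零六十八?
Convert 0o11407 (octal) → 1×4096 + 1×512 + 4×64 + 7 = 4871 (decimal)
Convert 三千零六十八 (Chinese numeral) → 3×1000 + 6×10 + 8 = 3068 (decimal)
Difference: |4871 - 3068| = 1803
1803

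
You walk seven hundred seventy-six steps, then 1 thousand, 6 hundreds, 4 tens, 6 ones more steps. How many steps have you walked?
Convert seven hundred seventy-six (English words) → 7×100 + 76 = 776 (decimal)
Convert 1 thousand, 6 hundreds, 4 tens, 6 ones (place-value notation) → 1×1000 + 6×100 + 4×10 + 6 = 1646 (decimal)
Compute 776 + 1646 = 2422
2422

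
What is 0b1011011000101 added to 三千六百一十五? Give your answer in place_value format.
Convert 0b1011011000101 (binary) → 4096 + 1024 + 512 + 128 + 64 + 4 + 1 = 5829 (decimal)
Convert 三千六百一十五 (Chinese numeral) → 3×1000 + 6×100 + 1×10 + 5 = 3615 (decimal)
Compute 5829 + 3615 = 9444
Convert 9444 (decimal) → 9444 = 9×1000 + 4×100 + 4×10 + 4 → 9 thousands, 4 hundreds, 4 tens, 4 ones (place-value notation)
9 thousands, 4 hundreds, 4 tens, 4 ones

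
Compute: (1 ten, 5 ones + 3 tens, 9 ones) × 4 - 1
Convert 1 ten, 5 ones (place-value notation) → 1×10 + 5 = 15 (decimal)
Convert 3 tens, 9 ones (place-value notation) → 3×10 + 9 = 39 (decimal)
Expression in decimal: (15 + 39) × 4 - 1
Parentheses first: 15 + 39 = 54
Multiply: 54 × 4 = 216
Subtract: 216 - 1 = 215
215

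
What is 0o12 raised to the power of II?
Convert 0o12 (octal) → 1×8 + 2 = 10 (decimal)
Convert II (Roman numeral) → 1 + 1 = 2 (decimal)
Compute 10 ^ 2 = 100
100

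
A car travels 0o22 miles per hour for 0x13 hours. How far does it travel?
Convert 0o22 (octal) → 2×8 + 2 = 18 (decimal)
Convert 0x13 (hexadecimal) → 1×16 + 3 = 19 (decimal)
Compute 18 × 19 = 342
342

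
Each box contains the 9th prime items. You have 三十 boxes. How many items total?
Convert the 9th prime (prime index) → 23 (decimal)
Convert 三十 (Chinese numeral) → 3×10 = 30 (decimal)
Compute 23 × 30 = 690
690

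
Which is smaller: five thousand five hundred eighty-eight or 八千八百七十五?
Convert five thousand five hundred eighty-eight (English words) → 5×1000 + 5×100 + 88 = 5588 (decimal)
Convert 八千八百七十五 (Chinese numeral) → 8×1000 + 8×100 + 7×10 + 5 = 8875 (decimal)
Compare 5588 vs 8875: smaller = 5588
5588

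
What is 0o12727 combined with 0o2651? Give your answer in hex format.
Convert 0o12727 (octal) → 1×4096 + 2×512 + 7×64 + 2×8 + 7 = 5591 (decimal)
Convert 0o2651 (octal) → 2×512 + 6×64 + 5×8 + 1 = 1449 (decimal)
Compute 5591 + 1449 = 7040
Convert 7040 (decimal) → 7040 = 1×4096 + 11×256 + 8×16 → 0x1B80 (hexadecimal)
0x1B80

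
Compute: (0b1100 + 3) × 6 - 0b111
Convert 0b1100 (binary) → 8 + 4 = 12 (decimal)
Convert 0b111 (binary) → 4 + 2 + 1 = 7 (decimal)
Expression in decimal: (12 + 3) × 6 - 7
Parentheses first: 12 + 3 = 15
Multiply: 15 × 6 = 90
Subtract: 90 - 7 = 83
83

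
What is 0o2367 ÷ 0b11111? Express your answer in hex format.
Convert 0o2367 (octal) → 2×512 + 3×64 + 6×8 + 7 = 1271 (decimal)
Convert 0b11111 (binary) → 16 + 8 + 4 + 2 + 1 = 31 (decimal)
Compute 1271 ÷ 31 = 41
Convert 41 (decimal) → 41 = 2×16 + 9 → 0x29 (hexadecimal)
0x29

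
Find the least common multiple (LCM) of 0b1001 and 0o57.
Convert 0b1001 (binary) → 8 + 1 = 9 (decimal)
Convert 0o57 (octal) → 5×8 + 7 = 47 (decimal)
Compute lcm(9, 47) = 423
423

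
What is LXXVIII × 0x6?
Convert LXXVIII (Roman numeral) → 50 + 10 + 10 + 5 + 1 + 1 + 1 = 78 (decimal)
Convert 0x6 (hexadecimal) → 6 (decimal)
Compute 78 × 6 = 468
468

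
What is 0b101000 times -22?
Convert 0b101000 (binary) → 32 + 8 = 40 (decimal)
Compute 40 × -22 = -880
-880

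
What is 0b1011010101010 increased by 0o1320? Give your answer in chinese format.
Convert 0b1011010101010 (binary) → 4096 + 1024 + 512 + 128 + 32 + 8 + 2 = 5802 (decimal)
Convert 0o1320 (octal) → 1×512 + 3×64 + 2×8 = 720 (decimal)
Compute 5802 + 720 = 6522
Convert 6522 (decimal) → 6522 = 6×1000 + 5×100 + 2×10 + 2 → 六千五百二十二 (Chinese numeral)
六千五百二十二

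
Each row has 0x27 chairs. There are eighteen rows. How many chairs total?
Convert 0x27 (hexadecimal) → 2×16 + 7 = 39 (decimal)
Convert eighteen (English words) → 18 (decimal)
Compute 39 × 18 = 702
702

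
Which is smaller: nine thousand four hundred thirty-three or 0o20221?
Convert nine thousand four hundred thirty-three (English words) → 9×1000 + 4×100 + 33 = 9433 (decimal)
Convert 0o20221 (octal) → 2×4096 + 2×64 + 2×8 + 1 = 8337 (decimal)
Compare 9433 vs 8337: smaller = 8337
8337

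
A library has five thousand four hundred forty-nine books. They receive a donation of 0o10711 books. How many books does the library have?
Convert five thousand four hundred forty-nine (English words) → 5×1000 + 4×100 + 49 = 5449 (decimal)
Convert 0o10711 (octal) → 1×4096 + 7×64 + 1×8 + 1 = 4553 (decimal)
Compute 5449 + 4553 = 10002
10002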